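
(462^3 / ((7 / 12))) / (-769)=-169047648 / 769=-219827.89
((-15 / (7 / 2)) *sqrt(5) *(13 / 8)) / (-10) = 39 *sqrt(5) / 56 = 1.56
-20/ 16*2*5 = -25/ 2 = -12.50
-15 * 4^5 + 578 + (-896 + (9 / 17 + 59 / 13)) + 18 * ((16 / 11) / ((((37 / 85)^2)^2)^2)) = 39606147975922778942 / 8538837552481951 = 4638.35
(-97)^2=9409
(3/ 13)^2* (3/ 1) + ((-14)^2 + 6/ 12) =66471/ 338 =196.66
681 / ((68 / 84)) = 841.24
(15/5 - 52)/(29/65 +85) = -3185/5554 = -0.57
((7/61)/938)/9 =1/73566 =0.00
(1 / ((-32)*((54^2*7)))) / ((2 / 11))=-11 / 1306368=-0.00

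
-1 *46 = -46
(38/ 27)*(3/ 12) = 19/ 54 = 0.35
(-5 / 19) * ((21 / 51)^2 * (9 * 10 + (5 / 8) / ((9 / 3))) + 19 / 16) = -1143215 / 263568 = -4.34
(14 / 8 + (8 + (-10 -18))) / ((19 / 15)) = -1095 / 76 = -14.41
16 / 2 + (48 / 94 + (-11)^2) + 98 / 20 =63173 / 470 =134.41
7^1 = 7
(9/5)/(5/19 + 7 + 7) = 171/1355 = 0.13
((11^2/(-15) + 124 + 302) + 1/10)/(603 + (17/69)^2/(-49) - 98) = 975225783/1178106560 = 0.83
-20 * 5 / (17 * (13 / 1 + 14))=-100 / 459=-0.22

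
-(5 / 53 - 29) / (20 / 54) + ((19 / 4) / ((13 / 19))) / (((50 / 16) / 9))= 1688724 / 17225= 98.04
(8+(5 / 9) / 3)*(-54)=-442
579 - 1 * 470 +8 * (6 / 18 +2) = 383 / 3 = 127.67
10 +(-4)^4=266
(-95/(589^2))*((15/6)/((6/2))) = -25/109554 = -0.00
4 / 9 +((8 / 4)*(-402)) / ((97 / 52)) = -375884 / 873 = -430.57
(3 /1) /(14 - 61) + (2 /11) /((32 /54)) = 1005 /4136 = 0.24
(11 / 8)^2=121 / 64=1.89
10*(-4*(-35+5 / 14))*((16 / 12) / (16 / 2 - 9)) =-1847.62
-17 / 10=-1.70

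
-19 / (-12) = 19 / 12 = 1.58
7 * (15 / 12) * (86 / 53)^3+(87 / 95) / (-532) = 281266912301 / 7524243580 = 37.38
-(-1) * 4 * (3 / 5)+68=352 / 5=70.40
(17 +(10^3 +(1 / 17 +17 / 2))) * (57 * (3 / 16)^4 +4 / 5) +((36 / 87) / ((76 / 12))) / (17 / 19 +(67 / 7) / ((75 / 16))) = 8449010406067497 / 9464348016640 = 892.72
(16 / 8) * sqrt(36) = 12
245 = 245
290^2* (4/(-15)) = -67280/3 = -22426.67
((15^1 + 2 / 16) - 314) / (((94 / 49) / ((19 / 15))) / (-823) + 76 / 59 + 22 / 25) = -900740847475 / 6528718464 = -137.97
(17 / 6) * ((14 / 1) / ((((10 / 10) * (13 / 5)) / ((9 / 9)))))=595 / 39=15.26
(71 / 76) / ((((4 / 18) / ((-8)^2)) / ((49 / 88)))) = 31311 / 209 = 149.81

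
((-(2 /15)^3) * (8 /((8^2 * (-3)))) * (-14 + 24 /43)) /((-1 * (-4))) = -289 /870750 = -0.00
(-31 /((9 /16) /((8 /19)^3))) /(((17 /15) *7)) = -1269760 /2448663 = -0.52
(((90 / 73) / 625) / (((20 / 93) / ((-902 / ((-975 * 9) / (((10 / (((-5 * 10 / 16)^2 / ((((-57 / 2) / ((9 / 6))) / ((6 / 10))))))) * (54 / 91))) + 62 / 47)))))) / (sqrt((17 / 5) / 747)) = -258889644288 * sqrt(7055) / 81094264226875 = -0.27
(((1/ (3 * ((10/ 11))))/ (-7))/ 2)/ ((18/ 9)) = -11/ 840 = -0.01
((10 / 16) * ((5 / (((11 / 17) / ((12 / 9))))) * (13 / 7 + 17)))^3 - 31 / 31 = 614124657 / 343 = 1790450.90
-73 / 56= -1.30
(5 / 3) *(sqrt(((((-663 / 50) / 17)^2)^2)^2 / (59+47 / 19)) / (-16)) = -771147 *sqrt(1387) / 5840000000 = -0.00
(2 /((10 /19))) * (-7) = -133 /5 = -26.60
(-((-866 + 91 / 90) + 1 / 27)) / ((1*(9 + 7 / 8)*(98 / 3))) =2.68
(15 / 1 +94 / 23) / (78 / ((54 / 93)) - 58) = 1317 / 5267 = 0.25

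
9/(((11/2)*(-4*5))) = -9/110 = -0.08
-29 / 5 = -5.80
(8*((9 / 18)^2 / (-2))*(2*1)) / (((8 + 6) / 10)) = -10 / 7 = -1.43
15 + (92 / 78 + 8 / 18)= 1945 / 117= 16.62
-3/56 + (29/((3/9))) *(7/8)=1065/14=76.07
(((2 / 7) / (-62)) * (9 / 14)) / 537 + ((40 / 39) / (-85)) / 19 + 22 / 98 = 1533428359 / 6850273794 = 0.22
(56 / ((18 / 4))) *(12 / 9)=448 / 27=16.59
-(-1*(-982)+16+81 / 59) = -58963 / 59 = -999.37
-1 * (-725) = 725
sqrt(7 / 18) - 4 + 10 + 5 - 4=sqrt(14) / 6 + 7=7.62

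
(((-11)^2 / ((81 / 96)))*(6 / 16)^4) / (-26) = -363 / 3328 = -0.11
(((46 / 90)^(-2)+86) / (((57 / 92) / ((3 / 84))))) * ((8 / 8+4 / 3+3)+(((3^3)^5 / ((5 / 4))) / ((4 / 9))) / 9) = 15380007043 / 1035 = 14859910.19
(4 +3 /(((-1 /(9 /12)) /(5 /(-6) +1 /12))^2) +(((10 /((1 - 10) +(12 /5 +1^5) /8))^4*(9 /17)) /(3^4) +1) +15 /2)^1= 7297853030455579 /542135537088768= 13.46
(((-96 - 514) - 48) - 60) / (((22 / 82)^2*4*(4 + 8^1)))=-603479 / 2904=-207.81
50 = 50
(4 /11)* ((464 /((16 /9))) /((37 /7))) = 7308 /407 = 17.96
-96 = -96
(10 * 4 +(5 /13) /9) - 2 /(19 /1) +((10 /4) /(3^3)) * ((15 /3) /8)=4267663 /106704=40.00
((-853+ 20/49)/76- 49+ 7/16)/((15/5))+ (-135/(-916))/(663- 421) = -24673971845/1238259792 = -19.93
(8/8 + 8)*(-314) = -2826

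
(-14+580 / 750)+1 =-917 / 75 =-12.23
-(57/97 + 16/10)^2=-1125721/235225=-4.79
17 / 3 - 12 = -19 / 3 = -6.33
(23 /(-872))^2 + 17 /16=808437 /760384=1.06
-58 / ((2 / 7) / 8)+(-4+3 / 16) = -26045 / 16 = -1627.81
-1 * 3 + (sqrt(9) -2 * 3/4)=-3/2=-1.50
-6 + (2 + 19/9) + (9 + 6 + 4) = 154/9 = 17.11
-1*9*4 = -36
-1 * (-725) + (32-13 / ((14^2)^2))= 29080899 / 38416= 757.00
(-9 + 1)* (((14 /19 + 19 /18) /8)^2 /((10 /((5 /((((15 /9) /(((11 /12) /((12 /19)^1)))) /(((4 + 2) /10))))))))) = -4133459 /39398400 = -0.10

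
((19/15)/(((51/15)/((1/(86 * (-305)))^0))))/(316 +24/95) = 1805/1532244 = 0.00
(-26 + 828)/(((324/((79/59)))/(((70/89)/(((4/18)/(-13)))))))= -14413945/94518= -152.50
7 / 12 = 0.58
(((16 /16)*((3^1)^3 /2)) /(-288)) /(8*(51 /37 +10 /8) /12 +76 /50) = -0.01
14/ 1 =14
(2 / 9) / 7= 2 / 63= 0.03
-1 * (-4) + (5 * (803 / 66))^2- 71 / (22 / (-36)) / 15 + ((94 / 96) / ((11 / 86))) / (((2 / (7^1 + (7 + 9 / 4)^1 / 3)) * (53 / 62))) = 3154571399 / 839520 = 3757.59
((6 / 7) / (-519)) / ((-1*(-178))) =-1 / 107779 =-0.00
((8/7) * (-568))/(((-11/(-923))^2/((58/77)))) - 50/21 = -673583241274/195657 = -3442673.87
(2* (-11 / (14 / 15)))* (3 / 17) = -495 / 119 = -4.16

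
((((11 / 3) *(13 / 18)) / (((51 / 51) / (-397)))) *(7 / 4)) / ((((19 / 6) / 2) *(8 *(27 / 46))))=-9140131 / 36936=-247.46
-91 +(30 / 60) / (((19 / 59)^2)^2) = -11601061 / 260642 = -44.51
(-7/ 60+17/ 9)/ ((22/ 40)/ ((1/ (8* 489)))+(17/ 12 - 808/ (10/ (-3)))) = 319/ 431175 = 0.00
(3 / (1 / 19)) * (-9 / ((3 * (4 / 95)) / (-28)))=113715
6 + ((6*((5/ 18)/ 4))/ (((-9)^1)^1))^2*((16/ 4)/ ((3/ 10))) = 26369/ 4374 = 6.03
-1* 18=-18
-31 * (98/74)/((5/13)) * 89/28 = -251069/740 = -339.28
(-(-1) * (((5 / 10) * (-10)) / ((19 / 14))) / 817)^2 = 4900 / 240963529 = 0.00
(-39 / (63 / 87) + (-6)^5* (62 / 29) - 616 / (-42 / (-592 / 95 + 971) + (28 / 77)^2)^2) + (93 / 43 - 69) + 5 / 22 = -490566638861233009661 / 5161464329483462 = -95044.08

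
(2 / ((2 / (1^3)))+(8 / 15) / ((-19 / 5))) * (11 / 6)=539 / 342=1.58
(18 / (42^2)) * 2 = 1 / 49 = 0.02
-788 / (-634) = 394 / 317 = 1.24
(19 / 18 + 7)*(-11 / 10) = -319 / 36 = -8.86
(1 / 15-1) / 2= -7 / 15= -0.47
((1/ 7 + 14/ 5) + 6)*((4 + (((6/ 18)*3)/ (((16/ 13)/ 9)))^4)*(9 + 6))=176204162235/ 458752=384094.59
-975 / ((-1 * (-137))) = -975 / 137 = -7.12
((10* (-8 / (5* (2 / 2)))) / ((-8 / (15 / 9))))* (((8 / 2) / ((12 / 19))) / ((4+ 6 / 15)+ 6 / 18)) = 950 / 213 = 4.46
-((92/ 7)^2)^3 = -606355001344/ 117649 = -5153932.47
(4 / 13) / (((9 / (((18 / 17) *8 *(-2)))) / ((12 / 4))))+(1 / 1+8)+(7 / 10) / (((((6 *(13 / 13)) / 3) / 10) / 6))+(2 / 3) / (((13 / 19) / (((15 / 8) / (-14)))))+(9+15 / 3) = 521425 / 12376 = 42.13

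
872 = 872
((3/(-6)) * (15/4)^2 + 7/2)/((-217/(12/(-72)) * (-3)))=113/124992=0.00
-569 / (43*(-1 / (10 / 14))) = 2845 / 301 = 9.45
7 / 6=1.17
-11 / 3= -3.67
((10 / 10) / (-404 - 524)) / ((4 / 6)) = -3 / 1856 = -0.00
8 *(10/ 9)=8.89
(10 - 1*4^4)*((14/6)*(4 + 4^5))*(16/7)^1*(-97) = 130827392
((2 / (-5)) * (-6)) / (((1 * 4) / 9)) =27 / 5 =5.40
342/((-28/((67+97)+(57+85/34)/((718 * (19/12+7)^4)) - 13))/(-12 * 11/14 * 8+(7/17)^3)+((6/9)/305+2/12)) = 1996.34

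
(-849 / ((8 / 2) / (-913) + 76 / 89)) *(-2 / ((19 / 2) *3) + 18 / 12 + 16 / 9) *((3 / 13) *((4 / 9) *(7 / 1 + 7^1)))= -176584218349 / 38364534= -4602.80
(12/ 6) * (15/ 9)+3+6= 12.33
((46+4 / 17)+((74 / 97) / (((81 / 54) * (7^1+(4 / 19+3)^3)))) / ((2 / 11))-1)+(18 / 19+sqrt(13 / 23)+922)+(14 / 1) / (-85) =sqrt(299) / 23+62556645513818 / 64618777605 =968.84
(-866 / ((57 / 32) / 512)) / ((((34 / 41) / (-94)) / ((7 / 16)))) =11961829376 / 969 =12344509.16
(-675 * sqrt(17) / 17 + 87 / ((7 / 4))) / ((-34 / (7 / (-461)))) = 174 / 7837 - 4725 * sqrt(17) / 266458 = -0.05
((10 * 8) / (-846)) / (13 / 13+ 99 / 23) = -460 / 25803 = -0.02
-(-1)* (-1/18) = -1/18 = -0.06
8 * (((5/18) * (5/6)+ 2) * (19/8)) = 4579/108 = 42.40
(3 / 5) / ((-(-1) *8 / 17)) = 51 / 40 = 1.28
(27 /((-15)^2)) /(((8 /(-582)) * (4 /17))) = -14841 /400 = -37.10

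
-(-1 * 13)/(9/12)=52/3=17.33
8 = 8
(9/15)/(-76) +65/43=24571/16340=1.50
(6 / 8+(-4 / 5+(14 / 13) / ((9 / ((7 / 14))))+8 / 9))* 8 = 1402 / 195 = 7.19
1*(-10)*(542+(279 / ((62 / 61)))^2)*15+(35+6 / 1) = -22767593 / 2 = -11383796.50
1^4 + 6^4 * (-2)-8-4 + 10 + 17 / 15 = -38878 / 15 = -2591.87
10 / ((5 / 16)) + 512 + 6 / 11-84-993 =-5857 / 11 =-532.45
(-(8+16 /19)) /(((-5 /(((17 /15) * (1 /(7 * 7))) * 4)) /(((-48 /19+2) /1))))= -1088 /12635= -0.09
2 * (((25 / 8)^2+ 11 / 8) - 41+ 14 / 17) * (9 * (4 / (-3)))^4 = -20470968 / 17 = -1204174.59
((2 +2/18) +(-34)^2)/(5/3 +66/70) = 364805/822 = 443.80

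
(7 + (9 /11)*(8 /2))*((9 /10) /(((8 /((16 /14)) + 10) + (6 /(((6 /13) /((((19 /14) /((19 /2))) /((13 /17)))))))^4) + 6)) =271313 /1695760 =0.16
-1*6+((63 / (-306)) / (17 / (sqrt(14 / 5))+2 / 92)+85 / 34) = -3.52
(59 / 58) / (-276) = -59 / 16008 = -0.00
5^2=25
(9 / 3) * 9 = 27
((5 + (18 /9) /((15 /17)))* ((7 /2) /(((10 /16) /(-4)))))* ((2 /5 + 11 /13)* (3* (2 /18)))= -109872 /1625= -67.61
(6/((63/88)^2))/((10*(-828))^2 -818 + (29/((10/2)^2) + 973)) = 3025/17715423789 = 0.00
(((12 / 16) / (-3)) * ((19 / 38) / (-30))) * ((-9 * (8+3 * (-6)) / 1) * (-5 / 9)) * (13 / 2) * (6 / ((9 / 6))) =-65 / 12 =-5.42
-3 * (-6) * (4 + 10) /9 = 28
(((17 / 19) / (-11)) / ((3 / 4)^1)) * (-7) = 476 / 627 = 0.76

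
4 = 4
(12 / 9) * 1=4 / 3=1.33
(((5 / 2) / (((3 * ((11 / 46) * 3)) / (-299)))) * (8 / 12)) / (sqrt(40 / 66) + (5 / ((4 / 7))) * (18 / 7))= -137540 / 13349 + 110032 * sqrt(165) / 3964653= -9.95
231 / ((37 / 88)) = 20328 / 37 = 549.41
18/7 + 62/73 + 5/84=21341/6132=3.48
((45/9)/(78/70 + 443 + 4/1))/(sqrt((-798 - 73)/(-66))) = 175 * sqrt(57486)/13660764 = 0.00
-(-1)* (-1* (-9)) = 9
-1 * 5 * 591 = -2955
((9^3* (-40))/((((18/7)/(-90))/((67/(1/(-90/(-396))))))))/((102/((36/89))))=1025703000/16643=61629.69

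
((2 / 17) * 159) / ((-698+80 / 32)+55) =-212 / 7259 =-0.03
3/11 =0.27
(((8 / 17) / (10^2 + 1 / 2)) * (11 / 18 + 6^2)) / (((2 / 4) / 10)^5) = 16870400000 / 30753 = 548577.37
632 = 632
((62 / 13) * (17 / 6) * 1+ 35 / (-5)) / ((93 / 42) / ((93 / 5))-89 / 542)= -481838 / 3341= -144.22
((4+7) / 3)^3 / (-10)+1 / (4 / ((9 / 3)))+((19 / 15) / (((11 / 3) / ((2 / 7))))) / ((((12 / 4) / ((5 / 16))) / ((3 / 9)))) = -4.18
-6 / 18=-0.33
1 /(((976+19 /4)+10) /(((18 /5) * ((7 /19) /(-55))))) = -168 /6902225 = -0.00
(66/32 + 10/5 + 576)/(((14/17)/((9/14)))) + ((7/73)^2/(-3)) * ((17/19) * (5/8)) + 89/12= 146130130275/317523136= 460.22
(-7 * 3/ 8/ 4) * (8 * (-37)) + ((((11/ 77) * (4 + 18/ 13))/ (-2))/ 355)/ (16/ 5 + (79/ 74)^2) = 85214865871/ 438687132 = 194.25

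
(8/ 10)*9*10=72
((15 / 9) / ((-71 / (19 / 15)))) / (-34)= 19 / 21726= 0.00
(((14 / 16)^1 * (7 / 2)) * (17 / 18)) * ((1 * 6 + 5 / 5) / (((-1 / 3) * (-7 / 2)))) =17.35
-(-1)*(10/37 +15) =565/37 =15.27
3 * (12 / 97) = 36 / 97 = 0.37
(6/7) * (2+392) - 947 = -4265/7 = -609.29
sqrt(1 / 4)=1 / 2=0.50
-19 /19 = -1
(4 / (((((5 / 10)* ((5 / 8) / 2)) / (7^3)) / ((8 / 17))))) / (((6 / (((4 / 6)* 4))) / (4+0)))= 7346.03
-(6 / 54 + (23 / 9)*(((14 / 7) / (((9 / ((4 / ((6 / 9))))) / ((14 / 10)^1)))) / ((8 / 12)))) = -109 / 15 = -7.27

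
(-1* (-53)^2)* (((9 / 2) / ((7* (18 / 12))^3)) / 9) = -11236 / 9261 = -1.21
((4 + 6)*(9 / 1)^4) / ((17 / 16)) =1049760 / 17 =61750.59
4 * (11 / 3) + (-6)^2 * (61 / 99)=1216 / 33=36.85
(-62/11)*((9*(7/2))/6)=-651/22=-29.59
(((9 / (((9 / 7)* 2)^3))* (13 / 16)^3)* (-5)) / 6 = -3767855 / 15925248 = -0.24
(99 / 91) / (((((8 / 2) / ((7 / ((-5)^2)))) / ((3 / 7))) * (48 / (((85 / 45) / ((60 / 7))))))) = 187 / 1248000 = 0.00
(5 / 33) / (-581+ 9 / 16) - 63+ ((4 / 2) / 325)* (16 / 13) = -81565449353 / 1294839975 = -62.99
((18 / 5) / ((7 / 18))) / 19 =324 / 665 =0.49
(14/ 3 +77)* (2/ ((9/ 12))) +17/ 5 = 9953/ 45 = 221.18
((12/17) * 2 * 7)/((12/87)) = 1218/17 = 71.65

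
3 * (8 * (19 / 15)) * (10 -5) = 152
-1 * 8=-8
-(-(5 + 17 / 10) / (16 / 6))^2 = -40401 / 6400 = -6.31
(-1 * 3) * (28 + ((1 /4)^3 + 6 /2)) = -5955 /64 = -93.05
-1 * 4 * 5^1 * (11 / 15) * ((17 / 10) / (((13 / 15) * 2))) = -187 / 13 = -14.38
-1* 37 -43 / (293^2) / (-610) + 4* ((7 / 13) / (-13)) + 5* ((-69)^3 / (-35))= 2905059157776929 / 61951213870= 46892.69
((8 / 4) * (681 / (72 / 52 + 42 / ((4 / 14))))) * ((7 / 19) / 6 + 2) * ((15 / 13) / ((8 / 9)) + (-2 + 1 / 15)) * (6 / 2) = -10572979 / 293208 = -36.06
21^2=441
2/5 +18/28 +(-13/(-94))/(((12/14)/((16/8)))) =6739/4935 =1.37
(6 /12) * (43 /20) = 43 /40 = 1.08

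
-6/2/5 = -3/5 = -0.60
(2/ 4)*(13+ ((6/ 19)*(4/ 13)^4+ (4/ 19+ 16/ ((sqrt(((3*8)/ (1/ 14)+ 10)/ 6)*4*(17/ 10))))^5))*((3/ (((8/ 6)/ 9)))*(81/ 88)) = 82274038303399200*sqrt(519)/ 10538771911042832039+ 15103369443763592161727823/ 124452024241541618583104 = 121.54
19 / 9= 2.11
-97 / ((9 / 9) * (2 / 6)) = -291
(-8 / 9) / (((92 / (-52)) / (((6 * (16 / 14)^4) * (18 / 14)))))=2555904 / 386561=6.61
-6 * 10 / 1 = -60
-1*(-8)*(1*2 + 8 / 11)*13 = 3120 / 11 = 283.64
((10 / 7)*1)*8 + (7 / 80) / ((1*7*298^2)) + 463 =23593446727 / 49730240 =474.43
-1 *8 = -8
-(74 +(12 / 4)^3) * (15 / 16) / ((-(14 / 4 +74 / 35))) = 17675 / 1048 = 16.87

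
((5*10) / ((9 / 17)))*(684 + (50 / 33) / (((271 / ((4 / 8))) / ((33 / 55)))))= 1733157650 / 26829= 64600.16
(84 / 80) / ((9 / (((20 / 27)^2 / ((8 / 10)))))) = 175 / 2187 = 0.08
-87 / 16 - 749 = -12071 / 16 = -754.44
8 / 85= 0.09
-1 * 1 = -1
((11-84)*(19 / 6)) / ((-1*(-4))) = -1387 / 24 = -57.79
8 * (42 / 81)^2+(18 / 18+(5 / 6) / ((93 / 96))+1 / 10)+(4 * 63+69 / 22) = 322230347 / 1242945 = 259.25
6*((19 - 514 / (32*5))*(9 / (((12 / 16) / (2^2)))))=22734 / 5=4546.80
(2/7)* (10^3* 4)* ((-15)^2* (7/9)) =200000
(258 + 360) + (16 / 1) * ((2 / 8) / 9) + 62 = 6124 / 9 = 680.44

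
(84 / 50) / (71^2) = 42 / 126025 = 0.00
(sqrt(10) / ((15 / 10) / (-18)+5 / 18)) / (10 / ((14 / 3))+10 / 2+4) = 6* sqrt(10) / 13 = 1.46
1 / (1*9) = 1 / 9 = 0.11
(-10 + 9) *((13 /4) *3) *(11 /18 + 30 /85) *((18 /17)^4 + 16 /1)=-690928940 /4259571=-162.21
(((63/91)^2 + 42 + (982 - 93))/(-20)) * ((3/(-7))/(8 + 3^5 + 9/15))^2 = -104175/770894852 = -0.00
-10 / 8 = -5 / 4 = -1.25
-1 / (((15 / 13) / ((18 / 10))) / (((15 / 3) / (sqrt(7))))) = -39* sqrt(7) / 35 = -2.95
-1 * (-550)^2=-302500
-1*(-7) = 7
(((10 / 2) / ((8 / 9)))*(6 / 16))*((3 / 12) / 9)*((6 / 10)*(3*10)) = 135 / 128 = 1.05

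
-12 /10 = -6 /5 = -1.20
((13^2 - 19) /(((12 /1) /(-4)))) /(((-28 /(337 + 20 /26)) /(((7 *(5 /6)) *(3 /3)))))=548875 /156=3518.43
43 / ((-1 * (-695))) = 43 / 695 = 0.06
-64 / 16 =-4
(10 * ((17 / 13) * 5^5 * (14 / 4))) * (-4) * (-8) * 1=59500000 / 13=4576923.08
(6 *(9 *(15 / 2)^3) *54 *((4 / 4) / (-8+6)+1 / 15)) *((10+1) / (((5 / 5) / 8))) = -46911150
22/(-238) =-0.09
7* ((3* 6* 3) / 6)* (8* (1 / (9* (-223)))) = -56 / 223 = -0.25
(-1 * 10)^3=-1000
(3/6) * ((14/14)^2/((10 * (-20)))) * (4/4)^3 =-1/400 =-0.00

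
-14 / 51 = -0.27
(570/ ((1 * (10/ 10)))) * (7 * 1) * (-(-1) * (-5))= -19950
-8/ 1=-8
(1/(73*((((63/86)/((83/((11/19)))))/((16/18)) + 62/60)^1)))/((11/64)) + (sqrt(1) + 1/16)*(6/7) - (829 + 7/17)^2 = -151182778511092059549/219767042418616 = -687922.89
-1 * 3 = -3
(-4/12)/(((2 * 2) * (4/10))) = -5/24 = -0.21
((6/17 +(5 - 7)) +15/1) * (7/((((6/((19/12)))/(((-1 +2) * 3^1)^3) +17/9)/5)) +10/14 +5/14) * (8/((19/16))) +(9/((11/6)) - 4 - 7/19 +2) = 837884679/507661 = 1650.48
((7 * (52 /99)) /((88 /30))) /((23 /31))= 14105 /8349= 1.69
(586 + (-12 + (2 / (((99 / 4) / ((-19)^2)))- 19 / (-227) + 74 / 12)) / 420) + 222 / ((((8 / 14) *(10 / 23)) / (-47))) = -781724814193 / 18877320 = -41410.79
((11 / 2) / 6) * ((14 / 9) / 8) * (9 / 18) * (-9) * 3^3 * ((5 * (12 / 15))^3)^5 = -23253221376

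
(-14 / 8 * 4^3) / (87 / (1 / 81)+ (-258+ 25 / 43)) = -0.02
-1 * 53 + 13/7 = -358/7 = -51.14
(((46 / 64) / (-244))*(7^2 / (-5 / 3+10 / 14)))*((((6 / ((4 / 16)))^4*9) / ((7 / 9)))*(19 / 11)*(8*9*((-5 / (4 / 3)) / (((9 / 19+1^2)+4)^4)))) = -1483019895798693 / 4906094336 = -302281.16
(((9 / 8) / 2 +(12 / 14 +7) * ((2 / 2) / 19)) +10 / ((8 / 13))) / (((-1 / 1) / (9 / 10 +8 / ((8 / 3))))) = -1429623 / 21280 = -67.18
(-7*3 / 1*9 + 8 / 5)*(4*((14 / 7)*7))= -52472 / 5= -10494.40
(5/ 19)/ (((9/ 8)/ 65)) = 2600/ 171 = 15.20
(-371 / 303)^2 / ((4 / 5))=688205 / 367236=1.87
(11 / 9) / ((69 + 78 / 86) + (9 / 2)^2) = 1892 / 139563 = 0.01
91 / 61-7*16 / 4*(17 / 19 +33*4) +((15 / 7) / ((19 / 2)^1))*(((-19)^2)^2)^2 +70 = 31079890756143 / 8113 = 3830875231.87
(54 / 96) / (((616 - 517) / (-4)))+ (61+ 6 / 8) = 679 / 11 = 61.73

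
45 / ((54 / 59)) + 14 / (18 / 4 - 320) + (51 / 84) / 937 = 2439678467 / 49664748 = 49.12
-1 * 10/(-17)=10/17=0.59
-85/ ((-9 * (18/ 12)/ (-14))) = -2380/ 27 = -88.15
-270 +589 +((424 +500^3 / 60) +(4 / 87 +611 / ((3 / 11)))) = 181509554 / 87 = 2086316.71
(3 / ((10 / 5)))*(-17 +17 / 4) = -153 / 8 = -19.12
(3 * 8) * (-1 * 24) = -576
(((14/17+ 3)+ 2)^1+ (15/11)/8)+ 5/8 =4951/748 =6.62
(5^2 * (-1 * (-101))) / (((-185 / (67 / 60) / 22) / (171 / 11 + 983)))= -37164364 / 111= -334814.09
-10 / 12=-0.83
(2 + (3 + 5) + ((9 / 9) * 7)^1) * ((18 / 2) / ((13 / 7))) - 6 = 76.38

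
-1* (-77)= 77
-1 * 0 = 0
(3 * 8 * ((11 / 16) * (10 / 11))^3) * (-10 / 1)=-1875 / 32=-58.59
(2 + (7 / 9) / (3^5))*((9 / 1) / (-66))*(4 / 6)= -4381 / 24057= -0.18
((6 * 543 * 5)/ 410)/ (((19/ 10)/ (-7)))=-114030/ 779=-146.38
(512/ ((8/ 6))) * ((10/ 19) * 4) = 15360/ 19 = 808.42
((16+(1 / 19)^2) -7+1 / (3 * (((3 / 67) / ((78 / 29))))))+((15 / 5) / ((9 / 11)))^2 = 4001585 / 94221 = 42.47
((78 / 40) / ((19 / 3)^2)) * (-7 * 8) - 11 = -24769 / 1805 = -13.72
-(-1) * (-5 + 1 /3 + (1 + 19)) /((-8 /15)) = -115 /4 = -28.75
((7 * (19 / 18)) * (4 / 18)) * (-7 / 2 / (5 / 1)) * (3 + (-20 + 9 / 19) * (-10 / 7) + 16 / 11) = -331289 / 8910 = -37.18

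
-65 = -65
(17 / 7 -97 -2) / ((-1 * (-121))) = -0.80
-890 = -890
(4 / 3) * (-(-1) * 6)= 8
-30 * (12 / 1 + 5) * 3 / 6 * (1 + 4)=-1275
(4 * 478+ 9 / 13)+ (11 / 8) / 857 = 170474583 / 89128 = 1912.69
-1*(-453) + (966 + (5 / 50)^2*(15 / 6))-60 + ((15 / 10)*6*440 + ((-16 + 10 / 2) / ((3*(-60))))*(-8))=1914673 / 360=5318.54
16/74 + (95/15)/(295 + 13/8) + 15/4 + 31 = 36863321/1053612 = 34.99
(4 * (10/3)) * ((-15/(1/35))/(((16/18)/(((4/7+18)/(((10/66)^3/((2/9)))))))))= -9343620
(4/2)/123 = 2/123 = 0.02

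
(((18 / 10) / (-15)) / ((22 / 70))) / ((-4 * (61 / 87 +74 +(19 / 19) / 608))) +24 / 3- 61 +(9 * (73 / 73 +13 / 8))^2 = 1003731832223 / 1987029440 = 505.14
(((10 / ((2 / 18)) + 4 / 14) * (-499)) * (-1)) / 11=315368 / 77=4095.69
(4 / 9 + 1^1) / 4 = 13 / 36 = 0.36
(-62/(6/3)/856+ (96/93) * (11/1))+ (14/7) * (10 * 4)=2423231/26536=91.32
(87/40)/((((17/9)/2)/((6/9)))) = 261/170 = 1.54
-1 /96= -0.01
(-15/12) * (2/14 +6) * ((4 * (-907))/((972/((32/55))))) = 312008/18711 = 16.68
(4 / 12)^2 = 0.11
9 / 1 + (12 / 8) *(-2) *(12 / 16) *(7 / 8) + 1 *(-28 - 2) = -735 / 32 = -22.97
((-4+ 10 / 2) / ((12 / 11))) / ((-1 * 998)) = -11 / 11976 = -0.00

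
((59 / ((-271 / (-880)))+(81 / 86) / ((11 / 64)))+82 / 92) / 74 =1167242735 / 436334932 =2.68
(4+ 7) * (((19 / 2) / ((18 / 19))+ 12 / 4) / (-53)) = -5159 / 1908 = -2.70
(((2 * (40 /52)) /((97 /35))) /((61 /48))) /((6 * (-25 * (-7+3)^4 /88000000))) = -77000000 /76921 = -1001.03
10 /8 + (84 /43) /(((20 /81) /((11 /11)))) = 7879 /860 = 9.16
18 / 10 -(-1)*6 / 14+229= 8093 / 35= 231.23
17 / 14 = 1.21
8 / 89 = 0.09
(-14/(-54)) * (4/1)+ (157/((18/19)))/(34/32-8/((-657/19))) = 47416772/367227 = 129.12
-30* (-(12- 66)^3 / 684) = -131220 / 19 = -6906.32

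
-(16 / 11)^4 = -65536 / 14641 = -4.48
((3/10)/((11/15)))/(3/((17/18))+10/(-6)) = 459/1694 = 0.27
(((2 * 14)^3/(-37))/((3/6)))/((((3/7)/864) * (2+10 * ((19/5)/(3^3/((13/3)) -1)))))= -47767552/185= -258202.98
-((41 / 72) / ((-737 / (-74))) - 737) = 19552567 / 26532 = 736.94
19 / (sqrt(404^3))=19 * sqrt(101) / 81608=0.00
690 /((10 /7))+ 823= 1306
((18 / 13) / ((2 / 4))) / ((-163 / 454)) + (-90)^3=-1544767344 / 2119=-729007.71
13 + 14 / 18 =124 / 9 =13.78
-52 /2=-26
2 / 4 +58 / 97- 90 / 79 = -633 / 15326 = -0.04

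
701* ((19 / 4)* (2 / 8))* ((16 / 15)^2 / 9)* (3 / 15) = 213104 / 10125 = 21.05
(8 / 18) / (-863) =-4 / 7767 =-0.00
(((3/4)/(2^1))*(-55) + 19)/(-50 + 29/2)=13/284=0.05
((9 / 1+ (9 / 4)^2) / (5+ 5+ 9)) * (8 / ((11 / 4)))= 450 / 209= 2.15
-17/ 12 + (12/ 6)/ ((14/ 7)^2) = -0.92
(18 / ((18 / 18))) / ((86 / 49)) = 441 / 43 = 10.26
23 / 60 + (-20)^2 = 24023 / 60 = 400.38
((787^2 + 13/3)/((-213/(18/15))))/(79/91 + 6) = -67635568/133125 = -508.06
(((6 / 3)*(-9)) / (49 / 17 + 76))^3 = -39304 / 3307949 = -0.01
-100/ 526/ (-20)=5/ 526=0.01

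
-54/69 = -18/23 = -0.78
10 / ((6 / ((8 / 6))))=20 / 9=2.22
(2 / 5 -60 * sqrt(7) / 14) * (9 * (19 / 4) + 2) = 179 / 10 -2685 * sqrt(7) / 14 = -489.52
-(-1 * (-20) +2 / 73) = -1462 / 73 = -20.03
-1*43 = -43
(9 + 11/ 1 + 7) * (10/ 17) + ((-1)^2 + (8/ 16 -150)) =-4509/ 34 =-132.62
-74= -74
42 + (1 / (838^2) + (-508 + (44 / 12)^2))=-2860239803 / 6320196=-452.56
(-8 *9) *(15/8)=-135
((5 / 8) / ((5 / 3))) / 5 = 3 / 40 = 0.08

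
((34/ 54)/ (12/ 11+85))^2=34969/ 653773761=0.00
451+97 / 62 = 28059 / 62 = 452.56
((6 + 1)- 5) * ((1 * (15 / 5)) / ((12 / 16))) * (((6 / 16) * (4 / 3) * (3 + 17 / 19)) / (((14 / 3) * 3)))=148 / 133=1.11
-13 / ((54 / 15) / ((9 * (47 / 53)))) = -3055 / 106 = -28.82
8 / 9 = 0.89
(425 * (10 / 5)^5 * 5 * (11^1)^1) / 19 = 748000 / 19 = 39368.42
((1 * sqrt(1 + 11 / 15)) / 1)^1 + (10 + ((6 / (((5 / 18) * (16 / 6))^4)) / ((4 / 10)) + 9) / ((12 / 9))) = sqrt(390) / 15 + 6926969 / 128000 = 55.43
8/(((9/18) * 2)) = 8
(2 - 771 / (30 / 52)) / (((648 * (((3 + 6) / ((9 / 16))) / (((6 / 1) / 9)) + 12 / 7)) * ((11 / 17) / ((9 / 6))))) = -16541 / 89100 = -0.19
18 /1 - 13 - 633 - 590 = -1218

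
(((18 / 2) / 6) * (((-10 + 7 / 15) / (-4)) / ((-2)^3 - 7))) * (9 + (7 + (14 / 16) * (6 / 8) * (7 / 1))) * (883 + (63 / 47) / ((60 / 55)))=-3133097539 / 721920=-4339.95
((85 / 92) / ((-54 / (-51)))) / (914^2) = 1445 / 1383415776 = 0.00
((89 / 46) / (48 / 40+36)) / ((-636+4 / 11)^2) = 53845 / 418286275584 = 0.00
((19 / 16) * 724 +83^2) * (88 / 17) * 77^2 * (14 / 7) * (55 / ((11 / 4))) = 161717032400 / 17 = 9512766611.76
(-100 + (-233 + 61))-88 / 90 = -12284 / 45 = -272.98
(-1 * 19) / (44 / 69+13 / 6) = -874 / 129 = -6.78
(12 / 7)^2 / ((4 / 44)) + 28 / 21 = 4948 / 147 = 33.66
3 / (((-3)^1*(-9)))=1 / 9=0.11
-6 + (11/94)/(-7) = -3959/658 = -6.02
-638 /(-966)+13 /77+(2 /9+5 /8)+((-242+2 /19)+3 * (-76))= -1134365411 /2422728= -468.22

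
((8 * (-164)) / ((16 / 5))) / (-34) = 205 / 17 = 12.06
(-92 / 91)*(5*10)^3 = -11500000 / 91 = -126373.63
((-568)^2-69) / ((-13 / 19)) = -6128545 / 13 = -471426.54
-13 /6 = -2.17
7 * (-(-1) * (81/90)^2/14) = 81/200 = 0.40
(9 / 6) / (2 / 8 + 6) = 6 / 25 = 0.24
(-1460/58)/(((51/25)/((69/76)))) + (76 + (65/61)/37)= 2741010323/42282638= 64.83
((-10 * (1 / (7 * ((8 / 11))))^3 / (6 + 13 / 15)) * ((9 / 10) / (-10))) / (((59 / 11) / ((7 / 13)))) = 0.00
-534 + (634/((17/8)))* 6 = 21354/17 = 1256.12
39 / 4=9.75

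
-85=-85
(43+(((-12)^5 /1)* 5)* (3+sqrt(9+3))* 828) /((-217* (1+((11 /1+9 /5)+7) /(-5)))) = -10367243.49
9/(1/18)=162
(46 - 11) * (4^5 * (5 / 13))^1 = 179200 / 13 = 13784.62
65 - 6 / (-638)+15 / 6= 43071 / 638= 67.51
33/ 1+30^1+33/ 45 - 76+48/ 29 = -4616/ 435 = -10.61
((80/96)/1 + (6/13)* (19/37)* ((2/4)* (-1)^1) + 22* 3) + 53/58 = 2830055/41847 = 67.63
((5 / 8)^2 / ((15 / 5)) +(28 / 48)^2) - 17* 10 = -97649 / 576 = -169.53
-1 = -1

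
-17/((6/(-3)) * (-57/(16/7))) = -136/399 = -0.34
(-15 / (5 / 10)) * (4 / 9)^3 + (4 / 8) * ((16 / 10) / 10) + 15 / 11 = -1.19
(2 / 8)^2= 1 / 16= 0.06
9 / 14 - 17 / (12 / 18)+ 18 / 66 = -1893 / 77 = -24.58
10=10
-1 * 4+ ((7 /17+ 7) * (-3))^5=-7717192237796 /1419857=-5435189.77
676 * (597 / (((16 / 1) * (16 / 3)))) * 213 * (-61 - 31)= -1482824421 / 16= -92676526.31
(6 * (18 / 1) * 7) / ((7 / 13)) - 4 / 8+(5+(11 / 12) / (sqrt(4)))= 33815 / 24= 1408.96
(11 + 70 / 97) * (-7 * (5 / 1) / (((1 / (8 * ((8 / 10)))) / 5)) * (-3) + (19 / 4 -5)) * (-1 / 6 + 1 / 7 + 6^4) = 277237821211 / 5432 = 51037890.50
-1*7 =-7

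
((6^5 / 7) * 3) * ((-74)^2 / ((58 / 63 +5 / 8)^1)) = 9197577216 / 779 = 11806902.72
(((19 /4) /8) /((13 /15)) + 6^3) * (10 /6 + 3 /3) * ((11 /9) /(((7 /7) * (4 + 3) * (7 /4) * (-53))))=-1.09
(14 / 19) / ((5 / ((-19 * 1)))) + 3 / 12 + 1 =-31 / 20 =-1.55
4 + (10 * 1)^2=104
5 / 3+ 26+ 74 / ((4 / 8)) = 527 / 3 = 175.67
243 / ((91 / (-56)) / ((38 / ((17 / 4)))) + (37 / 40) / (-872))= -40260240 / 30287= -1329.29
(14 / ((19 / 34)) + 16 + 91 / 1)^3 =15794358229 / 6859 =2302720.25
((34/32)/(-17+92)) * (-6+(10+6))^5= 1416.67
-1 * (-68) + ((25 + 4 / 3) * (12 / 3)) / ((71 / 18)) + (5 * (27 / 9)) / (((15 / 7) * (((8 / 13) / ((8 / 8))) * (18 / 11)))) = 1039327 / 10224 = 101.66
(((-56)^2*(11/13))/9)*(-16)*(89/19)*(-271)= 13312144384/2223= 5988369.04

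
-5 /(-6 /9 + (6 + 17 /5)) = -0.57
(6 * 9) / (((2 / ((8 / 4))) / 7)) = 378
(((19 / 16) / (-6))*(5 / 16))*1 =-95 / 1536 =-0.06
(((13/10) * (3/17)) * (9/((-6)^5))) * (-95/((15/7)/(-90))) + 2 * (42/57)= 12845/31008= 0.41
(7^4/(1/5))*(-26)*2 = -624260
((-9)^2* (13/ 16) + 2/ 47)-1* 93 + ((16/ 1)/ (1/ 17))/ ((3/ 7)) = 1370569/ 2256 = 607.52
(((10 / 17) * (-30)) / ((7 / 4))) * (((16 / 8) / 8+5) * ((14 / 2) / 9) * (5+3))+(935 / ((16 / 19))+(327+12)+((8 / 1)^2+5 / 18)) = 2898869 / 2448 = 1184.18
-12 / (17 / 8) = -96 / 17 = -5.65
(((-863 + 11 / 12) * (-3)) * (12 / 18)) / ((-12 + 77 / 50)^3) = -1.51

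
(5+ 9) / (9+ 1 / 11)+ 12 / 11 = 1447 / 550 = 2.63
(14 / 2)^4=2401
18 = 18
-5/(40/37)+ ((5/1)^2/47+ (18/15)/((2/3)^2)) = -2619/1880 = -1.39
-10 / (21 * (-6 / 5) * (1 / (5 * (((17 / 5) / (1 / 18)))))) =850 / 7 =121.43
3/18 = 1/6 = 0.17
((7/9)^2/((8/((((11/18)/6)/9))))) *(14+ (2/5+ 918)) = 0.80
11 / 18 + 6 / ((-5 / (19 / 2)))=-971 / 90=-10.79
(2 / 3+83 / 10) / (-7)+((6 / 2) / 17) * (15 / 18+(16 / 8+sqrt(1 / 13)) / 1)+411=3 * sqrt(13) / 221+43073 / 105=410.27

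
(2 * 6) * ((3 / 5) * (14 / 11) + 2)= 1824 / 55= 33.16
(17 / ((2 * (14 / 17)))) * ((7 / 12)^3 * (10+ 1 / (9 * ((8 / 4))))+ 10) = 123.82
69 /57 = 1.21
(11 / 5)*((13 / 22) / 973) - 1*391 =-3804417 / 9730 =-391.00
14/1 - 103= -89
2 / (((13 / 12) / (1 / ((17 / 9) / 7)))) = 1512 / 221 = 6.84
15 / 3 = 5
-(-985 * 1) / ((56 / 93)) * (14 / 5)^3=897729 / 25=35909.16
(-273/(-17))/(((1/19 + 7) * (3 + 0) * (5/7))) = 12103/11390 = 1.06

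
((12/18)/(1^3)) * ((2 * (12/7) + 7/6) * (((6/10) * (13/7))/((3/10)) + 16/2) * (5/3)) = 79130/1323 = 59.81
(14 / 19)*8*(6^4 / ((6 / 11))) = 266112 / 19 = 14005.89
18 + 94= 112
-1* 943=-943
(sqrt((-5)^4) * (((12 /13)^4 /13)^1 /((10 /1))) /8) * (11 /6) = 11880 /371293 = 0.03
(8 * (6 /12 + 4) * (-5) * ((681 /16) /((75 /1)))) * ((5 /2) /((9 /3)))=-681 /8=-85.12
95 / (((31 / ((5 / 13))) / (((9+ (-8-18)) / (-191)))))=8075 / 76973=0.10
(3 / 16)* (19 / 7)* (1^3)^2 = 57 / 112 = 0.51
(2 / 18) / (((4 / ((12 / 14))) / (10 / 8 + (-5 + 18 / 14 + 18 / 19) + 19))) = 9301 / 22344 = 0.42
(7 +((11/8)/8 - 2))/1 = 5.17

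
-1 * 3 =-3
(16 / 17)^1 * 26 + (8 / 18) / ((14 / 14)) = 3812 / 153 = 24.92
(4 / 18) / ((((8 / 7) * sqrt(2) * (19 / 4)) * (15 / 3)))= 7 * sqrt(2) / 1710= 0.01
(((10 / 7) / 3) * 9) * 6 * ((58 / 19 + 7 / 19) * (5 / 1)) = 58500 / 133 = 439.85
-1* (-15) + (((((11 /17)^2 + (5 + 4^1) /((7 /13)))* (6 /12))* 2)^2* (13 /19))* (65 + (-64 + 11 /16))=27520231740 /77758051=353.92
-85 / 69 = -1.23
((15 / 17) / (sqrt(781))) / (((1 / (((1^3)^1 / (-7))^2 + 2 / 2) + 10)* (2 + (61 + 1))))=125* sqrt(781) / 77750112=0.00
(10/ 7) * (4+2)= 60/ 7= 8.57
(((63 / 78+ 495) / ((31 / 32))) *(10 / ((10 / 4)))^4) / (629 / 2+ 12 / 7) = 739221504 / 1784081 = 414.34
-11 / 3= -3.67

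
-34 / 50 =-17 / 25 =-0.68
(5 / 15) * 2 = 2 / 3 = 0.67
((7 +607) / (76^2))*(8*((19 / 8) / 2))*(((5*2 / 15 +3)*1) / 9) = 3377 / 8208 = 0.41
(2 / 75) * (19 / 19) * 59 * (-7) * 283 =-233758 / 75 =-3116.77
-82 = -82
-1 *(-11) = 11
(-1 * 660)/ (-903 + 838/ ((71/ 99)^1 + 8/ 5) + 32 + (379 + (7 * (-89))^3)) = 757020/ 277349758463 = 0.00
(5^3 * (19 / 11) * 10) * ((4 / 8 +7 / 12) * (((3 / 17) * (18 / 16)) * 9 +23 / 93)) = 3971605625 / 834768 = 4757.74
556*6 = 3336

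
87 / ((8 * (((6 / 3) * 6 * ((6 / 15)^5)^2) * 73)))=283203125 / 2392064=118.39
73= 73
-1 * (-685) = 685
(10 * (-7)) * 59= -4130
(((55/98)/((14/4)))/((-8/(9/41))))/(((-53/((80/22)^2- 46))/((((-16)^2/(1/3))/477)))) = -0.00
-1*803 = -803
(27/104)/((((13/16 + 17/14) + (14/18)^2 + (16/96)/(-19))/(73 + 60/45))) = 43242822/5877469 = 7.36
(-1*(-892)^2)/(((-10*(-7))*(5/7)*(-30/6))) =397832/125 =3182.66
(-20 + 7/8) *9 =-1377/8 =-172.12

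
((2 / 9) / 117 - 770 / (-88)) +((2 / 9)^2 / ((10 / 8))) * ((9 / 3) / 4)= 184939 / 21060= 8.78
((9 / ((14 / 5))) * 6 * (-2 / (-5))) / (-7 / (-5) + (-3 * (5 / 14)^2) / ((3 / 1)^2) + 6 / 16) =45360 / 10187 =4.45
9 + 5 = 14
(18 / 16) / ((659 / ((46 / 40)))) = 207 / 105440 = 0.00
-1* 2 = -2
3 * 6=18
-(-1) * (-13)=-13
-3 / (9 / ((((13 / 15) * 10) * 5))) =-130 / 9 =-14.44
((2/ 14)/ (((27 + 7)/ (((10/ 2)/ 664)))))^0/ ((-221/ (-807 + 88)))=719/ 221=3.25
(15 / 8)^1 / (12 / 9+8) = 45 / 224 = 0.20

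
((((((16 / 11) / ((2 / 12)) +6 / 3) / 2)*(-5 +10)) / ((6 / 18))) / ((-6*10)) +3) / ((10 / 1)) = 73 / 440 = 0.17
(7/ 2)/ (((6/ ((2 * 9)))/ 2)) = 21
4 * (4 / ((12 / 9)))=12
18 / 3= 6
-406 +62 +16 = -328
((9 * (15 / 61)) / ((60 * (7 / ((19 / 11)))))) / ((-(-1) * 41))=171 / 770308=0.00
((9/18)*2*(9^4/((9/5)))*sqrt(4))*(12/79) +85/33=2893555/2607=1109.92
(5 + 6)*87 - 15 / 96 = 30619 / 32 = 956.84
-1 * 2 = -2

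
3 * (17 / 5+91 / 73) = 5088 / 365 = 13.94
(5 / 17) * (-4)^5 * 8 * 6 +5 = -245675 / 17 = -14451.47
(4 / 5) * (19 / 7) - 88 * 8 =-24564 / 35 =-701.83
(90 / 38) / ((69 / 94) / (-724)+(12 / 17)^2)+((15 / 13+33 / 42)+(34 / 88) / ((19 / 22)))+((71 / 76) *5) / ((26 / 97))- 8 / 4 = 1018040891557 / 45092887112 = 22.58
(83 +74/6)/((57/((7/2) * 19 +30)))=27599/171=161.40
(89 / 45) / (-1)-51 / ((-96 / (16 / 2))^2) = -2.33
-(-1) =1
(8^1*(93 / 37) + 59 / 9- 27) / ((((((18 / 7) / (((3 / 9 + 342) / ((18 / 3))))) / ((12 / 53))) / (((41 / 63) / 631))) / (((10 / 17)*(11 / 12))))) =-129689560 / 138014879967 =-0.00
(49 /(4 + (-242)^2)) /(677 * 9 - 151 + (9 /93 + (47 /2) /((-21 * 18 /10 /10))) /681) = 195508971 /1388554705076480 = 0.00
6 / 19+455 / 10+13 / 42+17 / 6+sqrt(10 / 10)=13289 / 266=49.96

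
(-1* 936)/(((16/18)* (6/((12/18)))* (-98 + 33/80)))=9360/7807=1.20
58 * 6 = 348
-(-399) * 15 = 5985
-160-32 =-192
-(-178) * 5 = 890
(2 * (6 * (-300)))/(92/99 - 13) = 71280/239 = 298.24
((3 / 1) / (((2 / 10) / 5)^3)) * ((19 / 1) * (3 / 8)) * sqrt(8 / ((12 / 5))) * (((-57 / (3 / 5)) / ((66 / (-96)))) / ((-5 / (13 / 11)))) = -439968750 * sqrt(30) / 121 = -19915769.34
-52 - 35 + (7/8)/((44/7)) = -30575/352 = -86.86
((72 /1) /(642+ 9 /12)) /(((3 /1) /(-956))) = -30592 /857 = -35.70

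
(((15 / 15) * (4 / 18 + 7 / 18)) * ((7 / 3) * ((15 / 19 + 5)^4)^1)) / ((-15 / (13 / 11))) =-1332331000 / 10556001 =-126.22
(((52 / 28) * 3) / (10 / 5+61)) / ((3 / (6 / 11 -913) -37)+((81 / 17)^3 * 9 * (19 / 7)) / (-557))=-357066606221 / 168559106952201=-0.00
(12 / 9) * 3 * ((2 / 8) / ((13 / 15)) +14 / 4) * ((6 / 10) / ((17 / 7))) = 4137 / 1105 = 3.74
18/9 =2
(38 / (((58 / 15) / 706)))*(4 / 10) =80484 / 29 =2775.31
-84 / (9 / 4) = -112 / 3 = -37.33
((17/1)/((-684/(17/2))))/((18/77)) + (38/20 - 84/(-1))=10464743/123120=85.00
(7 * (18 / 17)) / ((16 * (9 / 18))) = 0.93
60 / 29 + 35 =1075 / 29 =37.07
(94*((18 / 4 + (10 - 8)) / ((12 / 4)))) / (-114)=-611 / 342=-1.79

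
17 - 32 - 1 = -16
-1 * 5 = -5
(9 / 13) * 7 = 63 / 13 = 4.85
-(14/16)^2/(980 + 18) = -49/63872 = -0.00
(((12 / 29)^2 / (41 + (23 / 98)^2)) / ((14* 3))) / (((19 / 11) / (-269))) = -32477984 / 2100135949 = -0.02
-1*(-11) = 11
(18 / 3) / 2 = 3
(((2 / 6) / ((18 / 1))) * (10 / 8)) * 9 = 5 / 24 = 0.21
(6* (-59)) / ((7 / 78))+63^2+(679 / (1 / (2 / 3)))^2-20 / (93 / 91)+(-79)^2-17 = 412348549 / 1953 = 211135.97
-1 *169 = -169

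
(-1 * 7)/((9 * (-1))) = 7/9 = 0.78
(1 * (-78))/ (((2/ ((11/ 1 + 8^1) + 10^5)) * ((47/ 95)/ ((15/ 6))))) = -1852851975/ 94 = -19711191.22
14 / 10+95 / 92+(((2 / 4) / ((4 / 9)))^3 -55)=-3011333 / 58880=-51.14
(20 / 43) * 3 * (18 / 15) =1.67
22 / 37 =0.59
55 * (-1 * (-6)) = 330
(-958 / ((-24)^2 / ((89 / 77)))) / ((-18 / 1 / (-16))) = -42631 / 24948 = -1.71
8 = 8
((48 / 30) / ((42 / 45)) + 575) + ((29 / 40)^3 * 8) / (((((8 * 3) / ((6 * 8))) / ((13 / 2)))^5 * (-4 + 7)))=63485142839 / 168000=377887.75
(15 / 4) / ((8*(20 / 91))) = 273 / 128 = 2.13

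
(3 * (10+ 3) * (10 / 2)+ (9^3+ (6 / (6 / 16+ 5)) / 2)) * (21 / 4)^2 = 4383099 / 172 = 25483.13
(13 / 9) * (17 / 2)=12.28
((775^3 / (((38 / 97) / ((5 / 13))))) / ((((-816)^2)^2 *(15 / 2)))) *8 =45151984375 / 41066610204672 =0.00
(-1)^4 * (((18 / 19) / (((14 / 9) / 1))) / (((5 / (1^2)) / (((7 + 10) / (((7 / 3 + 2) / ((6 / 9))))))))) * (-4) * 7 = -11016 / 1235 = -8.92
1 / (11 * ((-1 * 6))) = -1 / 66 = -0.02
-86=-86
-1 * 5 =-5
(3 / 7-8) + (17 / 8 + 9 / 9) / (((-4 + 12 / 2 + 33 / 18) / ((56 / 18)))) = -2432 / 483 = -5.04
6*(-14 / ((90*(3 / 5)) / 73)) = -113.56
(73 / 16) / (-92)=-0.05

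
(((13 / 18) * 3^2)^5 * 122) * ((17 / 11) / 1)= 385030841 / 176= 2187675.23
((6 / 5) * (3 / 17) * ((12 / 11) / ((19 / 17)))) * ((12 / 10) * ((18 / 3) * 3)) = 23328 / 5225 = 4.46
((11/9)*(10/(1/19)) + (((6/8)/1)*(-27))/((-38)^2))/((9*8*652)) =12071111/2440336896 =0.00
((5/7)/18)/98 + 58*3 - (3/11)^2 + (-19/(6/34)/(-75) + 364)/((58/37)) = 440926678631/1083228300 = 407.05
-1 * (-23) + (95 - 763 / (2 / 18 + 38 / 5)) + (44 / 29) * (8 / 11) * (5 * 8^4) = 227601639 / 10063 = 22617.67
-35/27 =-1.30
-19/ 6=-3.17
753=753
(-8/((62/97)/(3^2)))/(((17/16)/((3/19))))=-167616/10013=-16.74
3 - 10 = -7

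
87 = 87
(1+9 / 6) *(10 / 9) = 25 / 9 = 2.78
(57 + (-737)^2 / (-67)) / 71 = -8050 / 71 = -113.38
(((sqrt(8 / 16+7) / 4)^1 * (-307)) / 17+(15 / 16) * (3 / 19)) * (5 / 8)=225 / 2432-1535 * sqrt(30) / 1088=-7.64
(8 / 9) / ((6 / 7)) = 28 / 27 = 1.04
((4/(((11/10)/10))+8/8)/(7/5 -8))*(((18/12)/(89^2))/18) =-685/11501292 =-0.00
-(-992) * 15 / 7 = 14880 / 7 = 2125.71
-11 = -11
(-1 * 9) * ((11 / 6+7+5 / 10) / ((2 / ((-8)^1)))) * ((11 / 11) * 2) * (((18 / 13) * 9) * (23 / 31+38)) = 130745664 / 403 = 324430.93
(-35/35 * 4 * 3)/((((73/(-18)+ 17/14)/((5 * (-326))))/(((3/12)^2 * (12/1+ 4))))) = -1232280/179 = -6884.25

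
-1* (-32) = 32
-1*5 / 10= -1 / 2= -0.50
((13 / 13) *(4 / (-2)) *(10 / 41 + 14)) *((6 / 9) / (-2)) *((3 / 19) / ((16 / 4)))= 292 / 779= 0.37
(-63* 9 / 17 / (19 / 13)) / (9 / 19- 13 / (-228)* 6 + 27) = -2106 / 2567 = -0.82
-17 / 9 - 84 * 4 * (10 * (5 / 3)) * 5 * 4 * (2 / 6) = -336017 / 9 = -37335.22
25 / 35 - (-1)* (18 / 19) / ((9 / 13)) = 277 / 133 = 2.08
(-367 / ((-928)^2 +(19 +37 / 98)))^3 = -46523932808696 / 601167370388359828305491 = -0.00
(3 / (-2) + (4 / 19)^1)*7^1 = -343 / 38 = -9.03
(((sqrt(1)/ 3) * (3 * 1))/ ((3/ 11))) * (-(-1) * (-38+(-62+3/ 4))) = -4367/ 12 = -363.92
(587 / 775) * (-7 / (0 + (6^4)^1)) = -4109 / 1004400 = -0.00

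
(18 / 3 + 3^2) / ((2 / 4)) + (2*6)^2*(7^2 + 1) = 7230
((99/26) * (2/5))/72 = 0.02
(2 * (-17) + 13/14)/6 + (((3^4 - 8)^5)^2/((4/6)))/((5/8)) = 4332006836341186107877/420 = 10314301991288538352.09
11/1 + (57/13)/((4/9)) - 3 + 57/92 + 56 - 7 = 20178/299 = 67.48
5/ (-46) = -5/ 46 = -0.11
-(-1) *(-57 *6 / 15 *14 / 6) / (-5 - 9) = 19 / 5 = 3.80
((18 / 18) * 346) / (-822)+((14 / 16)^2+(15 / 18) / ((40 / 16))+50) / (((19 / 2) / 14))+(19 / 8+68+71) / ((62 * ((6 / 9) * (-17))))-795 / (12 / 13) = -34527986513 / 43896992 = -786.57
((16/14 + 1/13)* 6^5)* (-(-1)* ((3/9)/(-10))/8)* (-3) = 53946/455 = 118.56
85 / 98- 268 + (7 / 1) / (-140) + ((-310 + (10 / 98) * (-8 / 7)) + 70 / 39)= -153970447 / 267540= -575.50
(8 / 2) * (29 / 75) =1.55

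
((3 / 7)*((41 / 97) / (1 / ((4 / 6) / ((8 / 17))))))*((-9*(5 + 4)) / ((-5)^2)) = -0.83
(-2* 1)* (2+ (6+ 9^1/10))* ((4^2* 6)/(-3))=2848/5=569.60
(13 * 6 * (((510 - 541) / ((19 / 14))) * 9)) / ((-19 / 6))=1828008 / 361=5063.73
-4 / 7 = -0.57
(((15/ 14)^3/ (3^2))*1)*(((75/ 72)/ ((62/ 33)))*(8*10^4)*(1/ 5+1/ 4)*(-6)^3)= -6264843750/ 10633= -589188.73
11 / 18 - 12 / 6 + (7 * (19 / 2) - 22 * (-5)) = 175.11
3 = 3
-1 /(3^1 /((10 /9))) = -10 /27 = -0.37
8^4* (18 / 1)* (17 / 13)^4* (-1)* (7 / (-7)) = 6157836288 / 28561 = 215602.97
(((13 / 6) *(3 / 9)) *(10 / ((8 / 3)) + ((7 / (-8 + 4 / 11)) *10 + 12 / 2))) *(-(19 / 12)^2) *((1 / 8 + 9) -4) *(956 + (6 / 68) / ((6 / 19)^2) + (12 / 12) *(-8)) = -521442116195 / 101523456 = -5136.17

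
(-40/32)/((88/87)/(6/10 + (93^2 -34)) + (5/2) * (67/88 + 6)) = -0.07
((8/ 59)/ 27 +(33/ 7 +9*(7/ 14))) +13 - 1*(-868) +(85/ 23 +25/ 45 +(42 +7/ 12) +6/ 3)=963367831/ 1025892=939.05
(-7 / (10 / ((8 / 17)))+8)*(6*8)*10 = 62592 / 17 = 3681.88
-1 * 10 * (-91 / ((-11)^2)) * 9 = 8190 / 121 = 67.69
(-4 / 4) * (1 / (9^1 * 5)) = -1 / 45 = -0.02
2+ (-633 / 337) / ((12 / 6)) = 715 / 674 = 1.06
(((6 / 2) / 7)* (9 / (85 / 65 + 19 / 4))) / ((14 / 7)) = 78 / 245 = 0.32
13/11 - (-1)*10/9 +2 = 425/99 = 4.29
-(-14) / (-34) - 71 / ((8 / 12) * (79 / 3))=-11969 / 2686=-4.46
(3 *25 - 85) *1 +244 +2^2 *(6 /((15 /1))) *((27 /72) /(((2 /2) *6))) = 2341 /10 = 234.10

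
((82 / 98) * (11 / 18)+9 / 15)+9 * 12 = 481181 / 4410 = 109.11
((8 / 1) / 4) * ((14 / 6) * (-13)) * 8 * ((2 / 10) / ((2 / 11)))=-8008 / 15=-533.87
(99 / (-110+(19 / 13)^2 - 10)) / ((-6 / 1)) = 0.14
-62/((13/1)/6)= -372/13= -28.62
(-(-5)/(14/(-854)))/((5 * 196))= -61/196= -0.31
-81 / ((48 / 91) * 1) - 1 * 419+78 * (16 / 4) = -260.56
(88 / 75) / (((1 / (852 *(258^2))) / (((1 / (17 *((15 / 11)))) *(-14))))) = -85396464384 / 2125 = -40186571.47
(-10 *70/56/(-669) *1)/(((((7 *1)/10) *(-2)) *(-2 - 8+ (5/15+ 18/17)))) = 2125/1370558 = 0.00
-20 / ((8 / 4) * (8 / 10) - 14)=50 / 31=1.61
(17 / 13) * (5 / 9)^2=0.40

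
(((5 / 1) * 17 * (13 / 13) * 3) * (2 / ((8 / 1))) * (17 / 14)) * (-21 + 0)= -13005 / 8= -1625.62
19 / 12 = 1.58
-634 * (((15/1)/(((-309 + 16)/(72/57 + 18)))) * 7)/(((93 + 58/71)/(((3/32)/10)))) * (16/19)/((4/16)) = 1.47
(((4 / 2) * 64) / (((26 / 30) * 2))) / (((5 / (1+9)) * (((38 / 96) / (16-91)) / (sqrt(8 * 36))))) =-82944000 * sqrt(2) / 247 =-474900.93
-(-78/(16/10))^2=-38025/16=-2376.56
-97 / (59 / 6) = -582 / 59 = -9.86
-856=-856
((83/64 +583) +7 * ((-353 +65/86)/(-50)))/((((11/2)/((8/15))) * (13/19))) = 89.80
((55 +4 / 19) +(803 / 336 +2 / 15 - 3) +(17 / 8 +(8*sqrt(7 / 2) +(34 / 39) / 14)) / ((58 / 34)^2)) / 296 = 289*sqrt(14) / 62234 +2766194329 / 14756926080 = 0.20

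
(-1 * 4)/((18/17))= -34/9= -3.78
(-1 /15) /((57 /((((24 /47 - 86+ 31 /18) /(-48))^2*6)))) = -5022131689 /234983877120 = -0.02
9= 9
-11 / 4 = -2.75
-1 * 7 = -7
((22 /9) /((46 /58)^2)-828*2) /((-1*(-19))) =-7865714 /90459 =-86.95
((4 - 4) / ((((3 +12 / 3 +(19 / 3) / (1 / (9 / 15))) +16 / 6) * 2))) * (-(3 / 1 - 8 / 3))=0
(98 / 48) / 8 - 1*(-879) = 879.26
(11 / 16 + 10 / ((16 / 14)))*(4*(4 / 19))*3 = 453 / 19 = 23.84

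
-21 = -21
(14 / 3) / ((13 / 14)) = 196 / 39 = 5.03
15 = 15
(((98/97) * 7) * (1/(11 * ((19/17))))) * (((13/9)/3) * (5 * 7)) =5306210/547371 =9.69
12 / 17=0.71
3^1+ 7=10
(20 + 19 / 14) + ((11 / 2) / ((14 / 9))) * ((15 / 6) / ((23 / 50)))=26129 / 644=40.57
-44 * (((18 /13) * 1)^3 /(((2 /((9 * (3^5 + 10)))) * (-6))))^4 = -65985707260667786186384064 /23298085122481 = -2832237366881.12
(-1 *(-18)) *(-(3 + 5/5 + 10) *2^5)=-8064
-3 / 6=-1 / 2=-0.50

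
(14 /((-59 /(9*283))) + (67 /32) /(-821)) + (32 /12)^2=-8332095289 /13950432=-597.26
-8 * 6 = -48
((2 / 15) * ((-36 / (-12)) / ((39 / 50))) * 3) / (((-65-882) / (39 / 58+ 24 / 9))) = -5810 / 1071057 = -0.01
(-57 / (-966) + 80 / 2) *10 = 64495 / 161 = 400.59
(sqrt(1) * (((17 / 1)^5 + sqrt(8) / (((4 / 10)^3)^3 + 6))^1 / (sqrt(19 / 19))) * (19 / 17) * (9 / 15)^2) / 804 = 4453125 * sqrt(2) / 26696478836 + 4760697 / 6700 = 710.55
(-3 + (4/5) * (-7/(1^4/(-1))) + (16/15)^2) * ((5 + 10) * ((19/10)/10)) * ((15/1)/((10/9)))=143811/1000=143.81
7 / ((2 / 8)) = 28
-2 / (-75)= 2 / 75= 0.03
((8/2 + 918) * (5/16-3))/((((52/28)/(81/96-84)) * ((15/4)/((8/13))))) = 18207.25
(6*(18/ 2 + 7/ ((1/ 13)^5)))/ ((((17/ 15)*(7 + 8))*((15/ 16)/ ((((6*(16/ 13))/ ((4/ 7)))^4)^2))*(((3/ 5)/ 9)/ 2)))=316658964993052117586411520/ 13867422257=22834738794602504.15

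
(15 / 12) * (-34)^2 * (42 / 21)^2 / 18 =2890 / 9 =321.11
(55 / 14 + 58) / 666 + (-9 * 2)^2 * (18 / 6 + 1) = 4028257 / 3108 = 1296.09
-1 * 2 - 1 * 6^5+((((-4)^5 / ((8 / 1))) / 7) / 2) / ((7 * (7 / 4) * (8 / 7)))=-381154 / 49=-7778.65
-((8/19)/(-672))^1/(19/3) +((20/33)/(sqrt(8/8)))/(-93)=-199091/31021452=-0.01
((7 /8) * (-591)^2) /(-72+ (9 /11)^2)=-4695889 /1096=-4284.57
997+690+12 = 1699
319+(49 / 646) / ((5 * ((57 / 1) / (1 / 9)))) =528579859 / 1656990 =319.00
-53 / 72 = -0.74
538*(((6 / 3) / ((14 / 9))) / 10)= 2421 / 35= 69.17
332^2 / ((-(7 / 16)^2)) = -28217344 / 49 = -575864.16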